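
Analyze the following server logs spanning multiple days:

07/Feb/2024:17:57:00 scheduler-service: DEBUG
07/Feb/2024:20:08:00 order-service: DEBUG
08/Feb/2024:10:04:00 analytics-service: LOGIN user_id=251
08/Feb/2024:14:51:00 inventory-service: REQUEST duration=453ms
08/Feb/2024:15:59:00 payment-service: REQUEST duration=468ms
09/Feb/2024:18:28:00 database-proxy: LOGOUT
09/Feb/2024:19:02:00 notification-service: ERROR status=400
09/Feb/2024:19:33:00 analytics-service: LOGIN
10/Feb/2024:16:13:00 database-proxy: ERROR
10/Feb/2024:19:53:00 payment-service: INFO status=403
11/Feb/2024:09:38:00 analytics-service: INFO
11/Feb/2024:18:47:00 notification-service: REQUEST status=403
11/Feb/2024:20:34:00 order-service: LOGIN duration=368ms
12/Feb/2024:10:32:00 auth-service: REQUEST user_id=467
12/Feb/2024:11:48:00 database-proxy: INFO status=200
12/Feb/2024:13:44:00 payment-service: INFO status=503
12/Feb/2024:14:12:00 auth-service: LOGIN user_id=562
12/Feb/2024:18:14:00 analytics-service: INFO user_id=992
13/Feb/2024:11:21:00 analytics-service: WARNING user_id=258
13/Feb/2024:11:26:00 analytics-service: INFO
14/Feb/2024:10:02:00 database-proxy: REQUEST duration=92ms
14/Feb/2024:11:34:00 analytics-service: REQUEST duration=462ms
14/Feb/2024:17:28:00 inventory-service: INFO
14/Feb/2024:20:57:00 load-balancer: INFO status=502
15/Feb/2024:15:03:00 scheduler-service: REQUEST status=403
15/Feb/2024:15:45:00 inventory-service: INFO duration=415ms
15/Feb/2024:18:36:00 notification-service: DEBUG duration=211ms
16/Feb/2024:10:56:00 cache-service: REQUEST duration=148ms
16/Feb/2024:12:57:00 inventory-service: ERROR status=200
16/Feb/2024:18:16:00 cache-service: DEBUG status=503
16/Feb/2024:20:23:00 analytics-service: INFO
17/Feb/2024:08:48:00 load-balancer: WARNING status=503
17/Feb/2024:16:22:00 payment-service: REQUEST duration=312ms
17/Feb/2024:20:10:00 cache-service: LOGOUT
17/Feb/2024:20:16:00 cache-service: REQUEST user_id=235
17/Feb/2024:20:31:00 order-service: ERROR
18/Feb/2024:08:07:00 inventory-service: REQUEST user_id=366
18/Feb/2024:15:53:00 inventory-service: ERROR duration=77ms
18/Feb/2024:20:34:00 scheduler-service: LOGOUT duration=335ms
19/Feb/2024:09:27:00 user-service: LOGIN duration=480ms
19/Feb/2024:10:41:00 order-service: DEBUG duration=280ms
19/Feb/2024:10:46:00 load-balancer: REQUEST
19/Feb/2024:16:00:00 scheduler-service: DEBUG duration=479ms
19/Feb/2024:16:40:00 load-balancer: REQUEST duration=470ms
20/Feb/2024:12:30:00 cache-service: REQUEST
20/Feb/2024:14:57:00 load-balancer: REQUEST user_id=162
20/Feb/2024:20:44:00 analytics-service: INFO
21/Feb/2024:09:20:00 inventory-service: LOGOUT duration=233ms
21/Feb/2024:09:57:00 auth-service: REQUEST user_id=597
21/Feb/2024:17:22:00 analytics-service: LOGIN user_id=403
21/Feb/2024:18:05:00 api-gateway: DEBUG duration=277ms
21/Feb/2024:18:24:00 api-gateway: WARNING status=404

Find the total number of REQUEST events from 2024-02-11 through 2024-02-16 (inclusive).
6

To filter by date range:

1. Date range: 2024-02-11 through 2024-02-16, both dates inclusive
2. Filter for REQUEST events whose date falls in this range
3. Count matching events: 6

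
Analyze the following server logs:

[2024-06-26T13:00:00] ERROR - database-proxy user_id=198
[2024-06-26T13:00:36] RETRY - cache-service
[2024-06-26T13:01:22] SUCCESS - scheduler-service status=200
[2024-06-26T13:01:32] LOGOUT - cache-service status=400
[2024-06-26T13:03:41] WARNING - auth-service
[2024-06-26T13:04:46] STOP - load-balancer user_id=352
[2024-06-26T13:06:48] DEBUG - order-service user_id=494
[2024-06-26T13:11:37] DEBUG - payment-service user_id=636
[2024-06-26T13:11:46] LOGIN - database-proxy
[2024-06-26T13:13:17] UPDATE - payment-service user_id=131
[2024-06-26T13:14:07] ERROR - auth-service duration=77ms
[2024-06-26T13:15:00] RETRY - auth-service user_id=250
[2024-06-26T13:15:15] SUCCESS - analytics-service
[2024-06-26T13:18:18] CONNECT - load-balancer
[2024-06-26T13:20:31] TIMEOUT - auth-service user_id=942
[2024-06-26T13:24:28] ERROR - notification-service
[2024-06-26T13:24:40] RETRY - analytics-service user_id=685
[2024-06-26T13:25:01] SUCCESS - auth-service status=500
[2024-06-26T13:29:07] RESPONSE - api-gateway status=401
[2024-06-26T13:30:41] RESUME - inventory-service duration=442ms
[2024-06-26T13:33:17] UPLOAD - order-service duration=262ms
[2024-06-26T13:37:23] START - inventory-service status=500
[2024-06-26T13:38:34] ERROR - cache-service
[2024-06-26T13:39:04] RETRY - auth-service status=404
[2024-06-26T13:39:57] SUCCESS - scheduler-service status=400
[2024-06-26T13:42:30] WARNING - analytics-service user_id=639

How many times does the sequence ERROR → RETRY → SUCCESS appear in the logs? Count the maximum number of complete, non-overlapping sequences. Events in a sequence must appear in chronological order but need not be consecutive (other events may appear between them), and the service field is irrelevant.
4

To count sequences:

1. Look for pattern: ERROR → RETRY → SUCCESS
2. Greedily scan the log in chronological order, matching each sequence element in turn (ignoring service)
3. Each time the full pattern completes, increment the count and restart matching from the next event
4. Complete non-overlapping sequences found: 4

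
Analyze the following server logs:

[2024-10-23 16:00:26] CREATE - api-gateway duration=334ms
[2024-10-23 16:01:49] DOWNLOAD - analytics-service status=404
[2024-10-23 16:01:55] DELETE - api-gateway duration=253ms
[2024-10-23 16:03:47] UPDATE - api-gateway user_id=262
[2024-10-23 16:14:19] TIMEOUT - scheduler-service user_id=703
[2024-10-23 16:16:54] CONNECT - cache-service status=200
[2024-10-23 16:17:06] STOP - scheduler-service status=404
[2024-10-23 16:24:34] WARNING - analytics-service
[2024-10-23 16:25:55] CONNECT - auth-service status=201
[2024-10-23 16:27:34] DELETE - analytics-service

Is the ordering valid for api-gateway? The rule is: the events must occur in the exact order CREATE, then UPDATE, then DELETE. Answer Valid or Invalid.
Invalid

To validate ordering:

1. Required order: CREATE → UPDATE → DELETE
2. Rule: the events must occur in the exact order CREATE, then UPDATE, then DELETE
3. Check actual order of events for api-gateway
4. Result: Invalid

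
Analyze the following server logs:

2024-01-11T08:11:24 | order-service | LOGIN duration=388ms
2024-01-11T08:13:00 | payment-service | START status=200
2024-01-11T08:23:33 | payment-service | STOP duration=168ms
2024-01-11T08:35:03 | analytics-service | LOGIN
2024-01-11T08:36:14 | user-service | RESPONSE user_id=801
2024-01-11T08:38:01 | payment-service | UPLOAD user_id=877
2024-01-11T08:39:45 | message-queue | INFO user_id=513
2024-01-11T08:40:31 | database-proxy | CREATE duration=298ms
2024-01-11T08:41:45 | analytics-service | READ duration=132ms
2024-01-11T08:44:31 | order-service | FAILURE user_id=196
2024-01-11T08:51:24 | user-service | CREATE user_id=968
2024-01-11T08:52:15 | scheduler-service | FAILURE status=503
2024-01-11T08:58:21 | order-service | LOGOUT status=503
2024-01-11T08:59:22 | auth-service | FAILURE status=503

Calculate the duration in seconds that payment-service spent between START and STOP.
633

To calculate state duration:

1. Find START event for payment-service: 2024-01-11T08:13:00
2. Find STOP event for payment-service: 2024-01-11T08:23:33
3. Calculate duration: 2024-01-11T08:23:33 - 2024-01-11T08:13:00 = 633 seconds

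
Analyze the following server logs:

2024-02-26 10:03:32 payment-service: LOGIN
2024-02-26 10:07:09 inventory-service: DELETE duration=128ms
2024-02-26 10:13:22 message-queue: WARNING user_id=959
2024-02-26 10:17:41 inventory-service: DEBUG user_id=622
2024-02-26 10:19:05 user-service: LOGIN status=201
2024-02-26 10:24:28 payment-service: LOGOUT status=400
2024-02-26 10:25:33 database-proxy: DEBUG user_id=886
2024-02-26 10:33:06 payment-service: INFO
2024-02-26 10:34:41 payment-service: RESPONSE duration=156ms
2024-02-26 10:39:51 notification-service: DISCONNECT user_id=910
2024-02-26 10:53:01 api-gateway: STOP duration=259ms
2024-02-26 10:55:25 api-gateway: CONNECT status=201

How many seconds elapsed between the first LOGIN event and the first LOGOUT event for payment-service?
1256

To find the time between events:

1. Locate the first LOGIN event for payment-service: 2024-02-26 10:03:32
2. Locate the first LOGOUT event for payment-service: 2024-02-26 10:24:28
3. Calculate the difference: 2024-02-26 10:24:28 - 2024-02-26 10:03:32 = 1256 seconds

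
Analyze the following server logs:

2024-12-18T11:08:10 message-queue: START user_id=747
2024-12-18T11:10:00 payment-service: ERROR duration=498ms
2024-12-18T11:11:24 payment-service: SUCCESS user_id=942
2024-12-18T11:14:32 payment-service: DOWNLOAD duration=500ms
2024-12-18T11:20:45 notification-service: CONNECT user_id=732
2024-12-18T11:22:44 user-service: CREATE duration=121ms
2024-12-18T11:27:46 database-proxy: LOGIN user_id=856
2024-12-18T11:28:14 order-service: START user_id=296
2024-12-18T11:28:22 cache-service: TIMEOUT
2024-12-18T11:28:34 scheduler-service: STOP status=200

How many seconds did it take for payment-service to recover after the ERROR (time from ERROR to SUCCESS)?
84

To calculate recovery time:

1. Find ERROR event for payment-service: 2024-12-18T11:10:00
2. Find next SUCCESS event for payment-service: 2024-12-18T11:11:24
3. Recovery time: 2024-12-18T11:11:24 - 2024-12-18T11:10:00 = 84 seconds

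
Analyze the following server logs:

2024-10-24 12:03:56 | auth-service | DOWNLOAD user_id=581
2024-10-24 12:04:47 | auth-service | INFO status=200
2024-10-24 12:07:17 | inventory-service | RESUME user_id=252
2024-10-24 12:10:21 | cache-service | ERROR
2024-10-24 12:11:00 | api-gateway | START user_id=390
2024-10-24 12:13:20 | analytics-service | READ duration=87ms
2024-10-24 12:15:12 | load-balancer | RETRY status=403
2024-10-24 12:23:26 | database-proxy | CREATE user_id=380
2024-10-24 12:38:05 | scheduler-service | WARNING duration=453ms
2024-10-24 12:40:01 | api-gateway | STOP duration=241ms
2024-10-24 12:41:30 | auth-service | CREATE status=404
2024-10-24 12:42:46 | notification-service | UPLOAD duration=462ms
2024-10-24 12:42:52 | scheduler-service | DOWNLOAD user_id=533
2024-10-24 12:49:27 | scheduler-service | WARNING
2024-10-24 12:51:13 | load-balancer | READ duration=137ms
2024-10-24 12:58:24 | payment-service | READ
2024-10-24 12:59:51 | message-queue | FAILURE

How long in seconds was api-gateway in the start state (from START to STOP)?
1741

To calculate state duration:

1. Find START event for api-gateway: 2024-10-24 12:11:00
2. Find STOP event for api-gateway: 2024-10-24 12:40:01
3. Calculate duration: 2024-10-24 12:40:01 - 2024-10-24 12:11:00 = 1741 seconds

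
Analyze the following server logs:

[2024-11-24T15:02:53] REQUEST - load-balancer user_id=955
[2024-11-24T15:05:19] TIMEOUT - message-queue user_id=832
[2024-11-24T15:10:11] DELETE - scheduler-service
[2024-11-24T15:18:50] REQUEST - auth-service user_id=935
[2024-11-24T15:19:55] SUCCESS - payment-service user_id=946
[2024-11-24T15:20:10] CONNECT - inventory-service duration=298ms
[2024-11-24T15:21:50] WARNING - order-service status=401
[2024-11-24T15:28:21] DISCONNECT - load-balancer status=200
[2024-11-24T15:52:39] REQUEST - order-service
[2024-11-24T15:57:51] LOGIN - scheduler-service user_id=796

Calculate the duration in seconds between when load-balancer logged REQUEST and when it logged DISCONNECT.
1528

To find the time between events:

1. Locate the first REQUEST event for load-balancer: 2024-11-24T15:02:53
2. Locate the first DISCONNECT event for load-balancer: 2024-11-24T15:28:21
3. Calculate the difference: 2024-11-24T15:28:21 - 2024-11-24T15:02:53 = 1528 seconds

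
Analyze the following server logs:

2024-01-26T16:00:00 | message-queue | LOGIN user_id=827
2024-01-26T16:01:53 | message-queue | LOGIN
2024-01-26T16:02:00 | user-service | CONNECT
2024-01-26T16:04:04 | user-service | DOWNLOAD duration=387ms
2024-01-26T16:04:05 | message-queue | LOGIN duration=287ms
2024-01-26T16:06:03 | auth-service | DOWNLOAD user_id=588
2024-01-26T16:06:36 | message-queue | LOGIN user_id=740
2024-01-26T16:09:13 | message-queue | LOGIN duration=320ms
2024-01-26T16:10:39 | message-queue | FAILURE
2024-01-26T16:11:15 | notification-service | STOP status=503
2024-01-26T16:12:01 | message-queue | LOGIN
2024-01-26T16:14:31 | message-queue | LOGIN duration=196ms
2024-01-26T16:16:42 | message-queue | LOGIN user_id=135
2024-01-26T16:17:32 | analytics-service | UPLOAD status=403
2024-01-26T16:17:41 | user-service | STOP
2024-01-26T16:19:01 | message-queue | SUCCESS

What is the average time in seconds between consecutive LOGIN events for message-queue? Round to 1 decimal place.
143.1

To calculate average interval:

1. Find all LOGIN events for message-queue in order
2. Calculate time gaps between consecutive events
3. Compute mean of gaps: 1002 / 7 = 143.1 seconds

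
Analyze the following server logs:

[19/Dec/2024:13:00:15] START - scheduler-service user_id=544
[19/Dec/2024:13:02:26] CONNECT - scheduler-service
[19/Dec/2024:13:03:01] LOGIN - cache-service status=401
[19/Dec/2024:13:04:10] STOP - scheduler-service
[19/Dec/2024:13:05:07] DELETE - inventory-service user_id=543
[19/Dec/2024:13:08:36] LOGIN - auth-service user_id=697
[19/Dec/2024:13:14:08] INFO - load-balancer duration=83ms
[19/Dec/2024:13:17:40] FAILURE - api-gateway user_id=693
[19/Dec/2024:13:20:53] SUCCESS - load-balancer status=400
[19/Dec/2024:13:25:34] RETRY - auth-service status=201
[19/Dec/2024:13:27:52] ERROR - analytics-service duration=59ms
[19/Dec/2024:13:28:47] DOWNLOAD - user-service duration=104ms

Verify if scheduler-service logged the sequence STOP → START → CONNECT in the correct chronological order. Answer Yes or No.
No

To verify sequence order:

1. Find all events in sequence STOP → START → CONNECT for scheduler-service
2. Extract their timestamps
3. Check if timestamps are in ascending order
4. Result: No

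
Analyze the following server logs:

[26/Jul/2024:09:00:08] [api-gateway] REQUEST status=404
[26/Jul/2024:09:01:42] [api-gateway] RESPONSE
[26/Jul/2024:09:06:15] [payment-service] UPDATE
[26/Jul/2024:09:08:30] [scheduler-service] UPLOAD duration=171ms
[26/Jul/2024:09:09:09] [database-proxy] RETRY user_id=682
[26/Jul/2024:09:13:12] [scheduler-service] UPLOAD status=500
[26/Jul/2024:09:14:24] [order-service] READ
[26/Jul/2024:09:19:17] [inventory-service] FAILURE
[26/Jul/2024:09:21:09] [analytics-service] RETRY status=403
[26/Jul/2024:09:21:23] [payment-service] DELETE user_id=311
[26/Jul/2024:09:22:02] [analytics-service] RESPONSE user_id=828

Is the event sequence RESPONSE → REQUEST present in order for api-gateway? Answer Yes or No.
No

To verify sequence order:

1. Find all events in sequence RESPONSE → REQUEST for api-gateway
2. Extract their timestamps
3. Check if timestamps are in ascending order
4. Result: No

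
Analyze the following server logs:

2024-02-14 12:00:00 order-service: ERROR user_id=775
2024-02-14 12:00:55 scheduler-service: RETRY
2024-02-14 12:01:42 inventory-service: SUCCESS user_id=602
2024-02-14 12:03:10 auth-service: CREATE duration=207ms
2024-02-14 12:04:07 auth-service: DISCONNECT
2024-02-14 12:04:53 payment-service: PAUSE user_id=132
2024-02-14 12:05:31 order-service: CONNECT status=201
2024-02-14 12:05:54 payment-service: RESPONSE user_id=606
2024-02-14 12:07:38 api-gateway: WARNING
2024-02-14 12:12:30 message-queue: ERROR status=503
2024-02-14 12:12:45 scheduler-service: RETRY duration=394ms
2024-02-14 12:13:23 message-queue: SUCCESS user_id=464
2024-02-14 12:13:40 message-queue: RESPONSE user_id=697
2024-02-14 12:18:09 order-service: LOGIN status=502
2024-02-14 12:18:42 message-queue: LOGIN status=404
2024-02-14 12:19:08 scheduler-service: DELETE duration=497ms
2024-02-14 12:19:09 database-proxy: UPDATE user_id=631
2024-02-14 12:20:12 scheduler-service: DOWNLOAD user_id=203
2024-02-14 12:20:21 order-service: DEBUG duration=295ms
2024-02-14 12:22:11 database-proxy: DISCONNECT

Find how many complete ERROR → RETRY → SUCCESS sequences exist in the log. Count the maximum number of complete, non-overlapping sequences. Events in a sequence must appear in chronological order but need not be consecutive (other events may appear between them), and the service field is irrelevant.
2

To count sequences:

1. Look for pattern: ERROR → RETRY → SUCCESS
2. Greedily scan the log in chronological order, matching each sequence element in turn (ignoring service)
3. Each time the full pattern completes, increment the count and restart matching from the next event
4. Complete non-overlapping sequences found: 2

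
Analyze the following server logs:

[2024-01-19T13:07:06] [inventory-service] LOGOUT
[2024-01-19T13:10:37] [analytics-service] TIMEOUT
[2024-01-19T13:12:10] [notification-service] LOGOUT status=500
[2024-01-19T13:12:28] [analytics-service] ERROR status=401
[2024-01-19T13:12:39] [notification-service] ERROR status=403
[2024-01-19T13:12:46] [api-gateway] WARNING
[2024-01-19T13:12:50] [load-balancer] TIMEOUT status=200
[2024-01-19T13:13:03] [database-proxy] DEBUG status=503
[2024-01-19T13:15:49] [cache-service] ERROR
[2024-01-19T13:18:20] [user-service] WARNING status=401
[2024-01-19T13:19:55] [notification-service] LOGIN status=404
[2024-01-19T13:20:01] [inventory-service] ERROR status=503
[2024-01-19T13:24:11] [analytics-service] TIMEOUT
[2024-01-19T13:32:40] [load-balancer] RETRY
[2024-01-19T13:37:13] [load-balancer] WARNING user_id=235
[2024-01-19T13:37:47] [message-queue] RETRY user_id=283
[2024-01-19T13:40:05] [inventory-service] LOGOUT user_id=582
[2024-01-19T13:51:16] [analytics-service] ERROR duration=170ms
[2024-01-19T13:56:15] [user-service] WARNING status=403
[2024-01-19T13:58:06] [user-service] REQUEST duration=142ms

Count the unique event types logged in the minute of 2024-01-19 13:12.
4

To count unique event types:

1. Filter events in the minute starting at 2024-01-19 13:12
2. Extract event types from matching entries
3. Count unique types: 4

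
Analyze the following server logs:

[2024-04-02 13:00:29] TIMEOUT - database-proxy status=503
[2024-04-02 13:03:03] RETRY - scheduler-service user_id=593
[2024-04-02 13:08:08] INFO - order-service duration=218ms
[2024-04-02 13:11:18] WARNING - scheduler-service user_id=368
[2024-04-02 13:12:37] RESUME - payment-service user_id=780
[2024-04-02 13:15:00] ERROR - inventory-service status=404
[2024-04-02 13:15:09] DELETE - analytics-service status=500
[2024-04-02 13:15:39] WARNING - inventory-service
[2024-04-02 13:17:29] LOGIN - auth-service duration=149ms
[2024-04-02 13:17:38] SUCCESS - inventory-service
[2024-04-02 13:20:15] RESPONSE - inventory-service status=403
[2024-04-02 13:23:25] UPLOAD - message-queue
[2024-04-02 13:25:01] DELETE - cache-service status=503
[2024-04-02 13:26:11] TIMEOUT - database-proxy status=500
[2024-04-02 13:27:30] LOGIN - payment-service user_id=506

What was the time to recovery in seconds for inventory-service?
158

To calculate recovery time:

1. Find ERROR event for inventory-service: 2024-04-02 13:15:00
2. Find next SUCCESS event for inventory-service: 2024-04-02 13:17:38
3. Recovery time: 2024-04-02 13:17:38 - 2024-04-02 13:15:00 = 158 seconds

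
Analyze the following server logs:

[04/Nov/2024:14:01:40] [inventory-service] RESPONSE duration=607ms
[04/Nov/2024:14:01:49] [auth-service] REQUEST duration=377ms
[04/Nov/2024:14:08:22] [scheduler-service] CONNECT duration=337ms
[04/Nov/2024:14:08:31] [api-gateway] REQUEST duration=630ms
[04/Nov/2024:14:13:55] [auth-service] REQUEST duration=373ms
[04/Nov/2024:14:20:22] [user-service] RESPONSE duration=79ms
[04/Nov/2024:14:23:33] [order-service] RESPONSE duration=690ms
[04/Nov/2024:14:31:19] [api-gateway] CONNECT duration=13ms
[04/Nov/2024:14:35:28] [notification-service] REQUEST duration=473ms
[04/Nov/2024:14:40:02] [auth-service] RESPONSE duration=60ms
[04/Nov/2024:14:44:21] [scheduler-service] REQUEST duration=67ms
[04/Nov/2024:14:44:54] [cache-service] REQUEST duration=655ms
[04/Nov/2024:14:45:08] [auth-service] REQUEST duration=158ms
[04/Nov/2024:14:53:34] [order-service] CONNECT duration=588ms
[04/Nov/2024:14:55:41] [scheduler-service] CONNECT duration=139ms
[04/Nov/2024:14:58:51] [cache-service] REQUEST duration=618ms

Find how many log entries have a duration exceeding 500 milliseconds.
6

To count timeouts:

1. Threshold: 500ms
2. Extract duration from each log entry
3. Count entries where duration > 500
4. Timeout count: 6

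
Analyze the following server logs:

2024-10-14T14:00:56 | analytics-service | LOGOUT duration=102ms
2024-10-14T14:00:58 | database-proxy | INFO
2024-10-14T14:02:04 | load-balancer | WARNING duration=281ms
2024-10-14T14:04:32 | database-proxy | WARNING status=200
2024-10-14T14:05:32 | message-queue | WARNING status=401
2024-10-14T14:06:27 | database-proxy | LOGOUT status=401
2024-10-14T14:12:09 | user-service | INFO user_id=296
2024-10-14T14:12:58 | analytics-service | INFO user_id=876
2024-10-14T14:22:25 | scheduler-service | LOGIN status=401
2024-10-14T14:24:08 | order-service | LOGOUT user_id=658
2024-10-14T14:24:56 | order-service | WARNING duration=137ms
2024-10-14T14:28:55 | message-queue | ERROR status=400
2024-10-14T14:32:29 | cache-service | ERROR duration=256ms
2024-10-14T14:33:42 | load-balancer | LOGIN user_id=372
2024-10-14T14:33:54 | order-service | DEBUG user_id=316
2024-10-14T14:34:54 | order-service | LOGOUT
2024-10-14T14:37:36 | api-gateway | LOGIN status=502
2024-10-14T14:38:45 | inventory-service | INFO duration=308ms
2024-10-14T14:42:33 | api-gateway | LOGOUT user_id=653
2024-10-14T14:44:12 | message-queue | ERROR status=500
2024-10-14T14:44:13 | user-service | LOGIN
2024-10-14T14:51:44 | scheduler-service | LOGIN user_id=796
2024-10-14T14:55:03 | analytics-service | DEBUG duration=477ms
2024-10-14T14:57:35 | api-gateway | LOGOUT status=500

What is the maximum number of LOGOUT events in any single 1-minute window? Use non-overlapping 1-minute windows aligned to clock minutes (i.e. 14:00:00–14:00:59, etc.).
1

To find the burst window:

1. Divide the log period into non-overlapping 1-minute windows starting at 14:00
2. Count LOGOUT events in each window
3. Find the window with maximum count
4. Maximum events in a window: 1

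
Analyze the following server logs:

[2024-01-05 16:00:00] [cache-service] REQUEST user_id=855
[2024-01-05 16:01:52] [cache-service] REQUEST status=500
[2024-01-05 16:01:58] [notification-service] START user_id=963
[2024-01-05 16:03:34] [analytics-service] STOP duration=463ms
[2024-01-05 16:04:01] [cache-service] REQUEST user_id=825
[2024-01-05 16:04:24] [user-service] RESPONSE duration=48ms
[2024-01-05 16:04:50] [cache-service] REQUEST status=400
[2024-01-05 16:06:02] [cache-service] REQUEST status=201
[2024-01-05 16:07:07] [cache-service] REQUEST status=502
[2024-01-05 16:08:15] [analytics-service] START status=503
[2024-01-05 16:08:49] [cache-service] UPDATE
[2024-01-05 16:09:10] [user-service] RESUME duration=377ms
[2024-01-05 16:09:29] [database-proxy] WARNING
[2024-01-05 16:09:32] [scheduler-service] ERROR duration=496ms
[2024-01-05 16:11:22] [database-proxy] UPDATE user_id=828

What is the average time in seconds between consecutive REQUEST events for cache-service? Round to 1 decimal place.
85.4

To calculate average interval:

1. Find all REQUEST events for cache-service in order
2. Calculate time gaps between consecutive events
3. Compute mean of gaps: 427 / 5 = 85.4 seconds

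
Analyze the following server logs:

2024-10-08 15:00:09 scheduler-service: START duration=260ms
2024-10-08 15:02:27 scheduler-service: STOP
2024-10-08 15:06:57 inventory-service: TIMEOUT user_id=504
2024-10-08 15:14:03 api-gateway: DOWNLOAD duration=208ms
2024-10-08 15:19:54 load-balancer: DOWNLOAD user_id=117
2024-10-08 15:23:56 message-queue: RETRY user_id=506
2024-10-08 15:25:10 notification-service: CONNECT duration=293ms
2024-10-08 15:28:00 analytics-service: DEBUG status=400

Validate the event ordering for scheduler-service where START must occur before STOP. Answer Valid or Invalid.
Valid

To validate ordering:

1. Required order: START → STOP
2. Rule: START must occur before STOP
3. Check actual order of events for scheduler-service
4. Result: Valid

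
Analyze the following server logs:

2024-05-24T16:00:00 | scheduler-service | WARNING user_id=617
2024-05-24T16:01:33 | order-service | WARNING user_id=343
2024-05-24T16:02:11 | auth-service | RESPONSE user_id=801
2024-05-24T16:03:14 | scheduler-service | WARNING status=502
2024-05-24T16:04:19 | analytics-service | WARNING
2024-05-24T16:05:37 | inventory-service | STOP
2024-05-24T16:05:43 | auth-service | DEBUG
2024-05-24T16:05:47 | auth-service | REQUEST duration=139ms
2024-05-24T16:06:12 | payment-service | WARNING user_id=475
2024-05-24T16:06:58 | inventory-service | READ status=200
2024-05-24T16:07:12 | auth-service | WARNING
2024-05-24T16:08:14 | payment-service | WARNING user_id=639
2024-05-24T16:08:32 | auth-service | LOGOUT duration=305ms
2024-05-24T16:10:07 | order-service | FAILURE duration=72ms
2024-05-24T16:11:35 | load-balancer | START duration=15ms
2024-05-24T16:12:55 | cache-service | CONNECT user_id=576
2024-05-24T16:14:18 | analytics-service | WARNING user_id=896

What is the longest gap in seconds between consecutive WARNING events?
364

To find the longest gap:

1. Extract all WARNING events in chronological order
2. Calculate time differences between consecutive events
3. Find the maximum difference
4. Longest gap: 364 seconds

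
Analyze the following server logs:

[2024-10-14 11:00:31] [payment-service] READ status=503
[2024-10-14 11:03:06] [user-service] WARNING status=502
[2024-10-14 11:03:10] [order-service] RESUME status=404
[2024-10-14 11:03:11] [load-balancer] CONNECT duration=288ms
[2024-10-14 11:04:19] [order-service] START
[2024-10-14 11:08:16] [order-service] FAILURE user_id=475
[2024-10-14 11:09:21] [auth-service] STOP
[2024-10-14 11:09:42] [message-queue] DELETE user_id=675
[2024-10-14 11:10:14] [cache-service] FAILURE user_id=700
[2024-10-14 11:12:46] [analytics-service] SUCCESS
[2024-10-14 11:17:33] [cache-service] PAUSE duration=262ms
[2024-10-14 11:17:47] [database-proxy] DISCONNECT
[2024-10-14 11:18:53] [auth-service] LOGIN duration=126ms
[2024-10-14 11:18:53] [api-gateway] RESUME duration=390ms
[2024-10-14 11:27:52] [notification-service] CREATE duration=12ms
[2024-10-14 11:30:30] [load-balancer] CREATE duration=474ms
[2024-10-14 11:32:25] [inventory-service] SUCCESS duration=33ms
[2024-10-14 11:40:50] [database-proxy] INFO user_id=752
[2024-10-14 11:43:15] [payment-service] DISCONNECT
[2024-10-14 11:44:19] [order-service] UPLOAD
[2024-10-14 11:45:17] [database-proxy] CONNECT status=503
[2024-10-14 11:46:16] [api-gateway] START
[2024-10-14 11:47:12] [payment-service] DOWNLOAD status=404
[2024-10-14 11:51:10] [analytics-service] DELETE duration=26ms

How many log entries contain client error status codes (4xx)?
2

To find matching entries:

1. Pattern to match: client error status codes (4xx)
2. Scan each log entry for the pattern
3. Count matches: 2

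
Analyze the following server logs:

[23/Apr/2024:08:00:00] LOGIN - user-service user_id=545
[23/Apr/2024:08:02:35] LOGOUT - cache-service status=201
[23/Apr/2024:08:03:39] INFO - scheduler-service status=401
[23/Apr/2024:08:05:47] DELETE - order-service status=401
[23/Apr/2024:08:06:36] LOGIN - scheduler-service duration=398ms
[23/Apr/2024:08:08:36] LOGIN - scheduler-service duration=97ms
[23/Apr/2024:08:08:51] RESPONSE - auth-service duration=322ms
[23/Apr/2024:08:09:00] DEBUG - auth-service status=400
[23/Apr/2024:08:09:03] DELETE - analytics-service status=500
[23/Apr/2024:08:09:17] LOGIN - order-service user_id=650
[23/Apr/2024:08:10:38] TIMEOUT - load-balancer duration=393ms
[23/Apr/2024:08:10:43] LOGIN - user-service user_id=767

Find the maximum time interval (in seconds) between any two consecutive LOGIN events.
396

To find the longest gap:

1. Extract all LOGIN events in chronological order
2. Calculate time differences between consecutive events
3. Find the maximum difference
4. Longest gap: 396 seconds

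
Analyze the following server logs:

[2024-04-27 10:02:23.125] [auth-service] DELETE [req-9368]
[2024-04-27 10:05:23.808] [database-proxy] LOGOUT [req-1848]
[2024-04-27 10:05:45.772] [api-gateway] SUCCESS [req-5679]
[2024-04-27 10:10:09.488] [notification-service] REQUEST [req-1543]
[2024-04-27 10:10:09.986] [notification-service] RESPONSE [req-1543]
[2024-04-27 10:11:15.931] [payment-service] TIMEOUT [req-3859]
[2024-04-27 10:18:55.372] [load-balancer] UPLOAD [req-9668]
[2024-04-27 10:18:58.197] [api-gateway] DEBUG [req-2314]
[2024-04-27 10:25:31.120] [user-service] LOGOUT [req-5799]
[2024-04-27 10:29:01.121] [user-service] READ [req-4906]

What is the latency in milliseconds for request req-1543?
498

To calculate latency:

1. Find REQUEST with id req-1543: 2024-04-27 10:10:09.488
2. Find RESPONSE with id req-1543: 2024-04-27 10:10:09.986
3. Latency: 2024-04-27 10:10:09.986 - 2024-04-27 10:10:09.488 = 498ms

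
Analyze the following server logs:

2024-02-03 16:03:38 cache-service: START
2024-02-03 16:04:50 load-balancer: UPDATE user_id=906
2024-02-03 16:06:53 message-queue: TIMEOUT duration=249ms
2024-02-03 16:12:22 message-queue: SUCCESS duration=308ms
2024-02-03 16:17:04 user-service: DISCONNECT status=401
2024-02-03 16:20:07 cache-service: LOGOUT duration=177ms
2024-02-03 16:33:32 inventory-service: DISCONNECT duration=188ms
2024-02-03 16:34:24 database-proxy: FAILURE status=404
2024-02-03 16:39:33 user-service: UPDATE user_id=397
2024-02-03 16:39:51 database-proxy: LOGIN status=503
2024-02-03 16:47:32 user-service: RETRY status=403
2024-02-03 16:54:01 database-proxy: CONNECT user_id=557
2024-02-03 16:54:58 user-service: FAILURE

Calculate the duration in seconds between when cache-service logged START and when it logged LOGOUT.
989

To find the time between events:

1. Locate the first START event for cache-service: 2024-02-03 16:03:38
2. Locate the first LOGOUT event for cache-service: 2024-02-03 16:20:07
3. Calculate the difference: 2024-02-03 16:20:07 - 2024-02-03 16:03:38 = 989 seconds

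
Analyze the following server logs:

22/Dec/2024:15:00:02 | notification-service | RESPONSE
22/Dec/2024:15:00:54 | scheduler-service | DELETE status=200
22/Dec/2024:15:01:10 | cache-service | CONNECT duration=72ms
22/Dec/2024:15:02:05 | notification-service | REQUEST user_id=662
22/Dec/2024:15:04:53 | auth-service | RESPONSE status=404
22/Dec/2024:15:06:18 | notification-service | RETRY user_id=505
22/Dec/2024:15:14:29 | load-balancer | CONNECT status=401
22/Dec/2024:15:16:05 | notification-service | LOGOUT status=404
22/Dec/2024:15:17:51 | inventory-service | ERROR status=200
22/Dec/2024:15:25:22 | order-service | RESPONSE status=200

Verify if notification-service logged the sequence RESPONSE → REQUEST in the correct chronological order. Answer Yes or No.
Yes

To verify sequence order:

1. Find all events in sequence RESPONSE → REQUEST for notification-service
2. Extract their timestamps
3. Check if timestamps are in ascending order
4. Result: Yes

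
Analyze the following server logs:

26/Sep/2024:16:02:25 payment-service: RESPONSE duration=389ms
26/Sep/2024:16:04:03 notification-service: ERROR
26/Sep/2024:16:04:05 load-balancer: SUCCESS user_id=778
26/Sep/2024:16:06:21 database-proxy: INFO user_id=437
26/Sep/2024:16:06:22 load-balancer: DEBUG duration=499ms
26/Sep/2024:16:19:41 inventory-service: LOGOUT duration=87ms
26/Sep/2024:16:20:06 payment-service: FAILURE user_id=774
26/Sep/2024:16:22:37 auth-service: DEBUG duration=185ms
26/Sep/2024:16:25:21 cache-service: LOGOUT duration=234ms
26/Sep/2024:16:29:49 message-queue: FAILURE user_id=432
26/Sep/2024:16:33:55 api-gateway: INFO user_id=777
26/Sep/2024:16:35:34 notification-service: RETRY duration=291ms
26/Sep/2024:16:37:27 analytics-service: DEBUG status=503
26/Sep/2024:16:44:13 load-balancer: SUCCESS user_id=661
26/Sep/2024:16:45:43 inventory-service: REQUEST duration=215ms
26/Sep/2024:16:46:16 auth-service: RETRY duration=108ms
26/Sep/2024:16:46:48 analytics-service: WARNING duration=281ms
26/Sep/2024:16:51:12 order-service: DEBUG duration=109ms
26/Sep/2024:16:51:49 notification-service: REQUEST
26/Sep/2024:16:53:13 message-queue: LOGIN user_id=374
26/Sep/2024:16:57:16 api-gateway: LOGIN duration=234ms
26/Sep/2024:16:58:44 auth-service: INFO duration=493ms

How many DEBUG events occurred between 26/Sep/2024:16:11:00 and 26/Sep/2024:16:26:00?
1

To count events in the time window:

1. Window boundaries: 26/Sep/2024:16:11:00 to 26/Sep/2024:16:26:00
2. Filter for DEBUG events within this window
3. Count matching events: 1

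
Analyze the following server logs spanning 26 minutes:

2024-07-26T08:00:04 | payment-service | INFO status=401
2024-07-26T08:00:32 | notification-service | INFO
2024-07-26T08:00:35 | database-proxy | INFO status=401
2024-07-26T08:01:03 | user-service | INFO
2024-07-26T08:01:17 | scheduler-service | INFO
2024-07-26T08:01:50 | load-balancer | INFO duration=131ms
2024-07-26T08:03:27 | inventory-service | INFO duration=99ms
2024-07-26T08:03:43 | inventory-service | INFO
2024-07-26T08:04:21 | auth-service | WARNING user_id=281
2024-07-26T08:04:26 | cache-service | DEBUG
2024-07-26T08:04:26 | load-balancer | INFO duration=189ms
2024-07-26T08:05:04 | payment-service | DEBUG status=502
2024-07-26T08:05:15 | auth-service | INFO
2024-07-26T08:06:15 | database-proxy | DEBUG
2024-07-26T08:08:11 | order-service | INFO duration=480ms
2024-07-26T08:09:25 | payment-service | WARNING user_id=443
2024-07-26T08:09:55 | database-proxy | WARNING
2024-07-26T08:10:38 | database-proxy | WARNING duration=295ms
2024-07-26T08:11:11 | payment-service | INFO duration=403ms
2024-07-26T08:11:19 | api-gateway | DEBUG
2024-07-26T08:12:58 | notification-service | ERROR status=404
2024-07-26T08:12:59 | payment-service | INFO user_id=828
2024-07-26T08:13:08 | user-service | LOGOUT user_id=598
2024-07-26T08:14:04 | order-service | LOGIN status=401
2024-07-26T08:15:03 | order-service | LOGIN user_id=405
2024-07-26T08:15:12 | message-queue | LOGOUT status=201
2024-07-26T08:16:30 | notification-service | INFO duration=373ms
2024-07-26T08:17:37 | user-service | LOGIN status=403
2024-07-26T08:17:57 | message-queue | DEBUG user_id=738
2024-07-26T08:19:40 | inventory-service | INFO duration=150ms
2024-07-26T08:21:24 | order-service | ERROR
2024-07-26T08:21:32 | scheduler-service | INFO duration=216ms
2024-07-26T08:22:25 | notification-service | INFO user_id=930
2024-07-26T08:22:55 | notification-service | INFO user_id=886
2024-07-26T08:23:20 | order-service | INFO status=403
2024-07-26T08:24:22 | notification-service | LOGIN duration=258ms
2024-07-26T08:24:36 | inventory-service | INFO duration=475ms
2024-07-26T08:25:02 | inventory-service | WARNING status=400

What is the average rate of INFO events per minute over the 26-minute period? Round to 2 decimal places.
0.77

To calculate the rate:

1. Count total INFO events: 20
2. Total time period: 26 minutes
3. Rate = 20 / 26 = 0.77 events per minute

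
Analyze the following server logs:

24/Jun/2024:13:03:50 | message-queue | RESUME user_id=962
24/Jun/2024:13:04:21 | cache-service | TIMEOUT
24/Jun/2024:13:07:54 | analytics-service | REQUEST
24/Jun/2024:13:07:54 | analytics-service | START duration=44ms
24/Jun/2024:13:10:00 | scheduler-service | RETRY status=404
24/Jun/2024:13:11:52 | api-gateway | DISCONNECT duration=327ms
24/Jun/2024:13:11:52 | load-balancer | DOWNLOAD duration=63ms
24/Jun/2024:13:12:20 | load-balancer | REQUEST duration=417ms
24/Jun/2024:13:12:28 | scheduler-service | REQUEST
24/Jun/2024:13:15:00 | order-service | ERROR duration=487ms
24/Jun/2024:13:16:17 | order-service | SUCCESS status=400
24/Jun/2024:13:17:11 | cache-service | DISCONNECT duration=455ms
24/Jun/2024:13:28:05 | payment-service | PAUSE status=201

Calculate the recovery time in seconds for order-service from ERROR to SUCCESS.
77

To calculate recovery time:

1. Find ERROR event for order-service: 24/Jun/2024:13:15:00
2. Find next SUCCESS event for order-service: 24/Jun/2024:13:16:17
3. Recovery time: 24/Jun/2024:13:16:17 - 24/Jun/2024:13:15:00 = 77 seconds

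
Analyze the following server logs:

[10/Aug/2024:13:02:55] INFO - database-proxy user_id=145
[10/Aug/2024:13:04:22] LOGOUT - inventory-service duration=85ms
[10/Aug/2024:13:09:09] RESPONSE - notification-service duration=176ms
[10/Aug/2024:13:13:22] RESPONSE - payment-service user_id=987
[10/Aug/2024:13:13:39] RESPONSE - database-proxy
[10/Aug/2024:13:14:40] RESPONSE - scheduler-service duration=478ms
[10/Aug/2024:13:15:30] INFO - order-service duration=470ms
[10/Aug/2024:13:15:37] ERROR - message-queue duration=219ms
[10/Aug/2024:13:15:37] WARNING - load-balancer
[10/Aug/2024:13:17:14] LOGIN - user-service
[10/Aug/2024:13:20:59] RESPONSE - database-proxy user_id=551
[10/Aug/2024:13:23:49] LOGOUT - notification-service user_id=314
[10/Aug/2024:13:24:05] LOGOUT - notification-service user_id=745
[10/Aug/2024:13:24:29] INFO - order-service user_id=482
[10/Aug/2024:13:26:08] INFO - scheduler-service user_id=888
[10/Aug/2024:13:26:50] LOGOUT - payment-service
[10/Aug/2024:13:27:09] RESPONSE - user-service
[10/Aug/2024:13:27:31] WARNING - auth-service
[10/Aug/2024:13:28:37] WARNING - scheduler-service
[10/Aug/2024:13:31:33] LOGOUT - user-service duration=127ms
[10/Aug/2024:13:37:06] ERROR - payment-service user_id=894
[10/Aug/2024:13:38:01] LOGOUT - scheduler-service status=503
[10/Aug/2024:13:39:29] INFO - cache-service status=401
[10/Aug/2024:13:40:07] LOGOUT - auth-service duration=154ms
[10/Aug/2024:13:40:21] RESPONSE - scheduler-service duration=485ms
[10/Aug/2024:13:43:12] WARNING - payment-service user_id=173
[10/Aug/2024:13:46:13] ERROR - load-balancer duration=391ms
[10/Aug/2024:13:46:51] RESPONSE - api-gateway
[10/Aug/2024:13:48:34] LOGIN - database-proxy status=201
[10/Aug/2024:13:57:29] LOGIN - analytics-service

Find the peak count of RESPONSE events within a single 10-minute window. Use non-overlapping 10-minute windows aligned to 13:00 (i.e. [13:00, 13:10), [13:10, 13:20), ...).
3

To find the burst window:

1. Divide the log period into non-overlapping 10-minute windows starting at 13:00
2. Count RESPONSE events in each window
3. Find the window with maximum count
4. Maximum events in a window: 3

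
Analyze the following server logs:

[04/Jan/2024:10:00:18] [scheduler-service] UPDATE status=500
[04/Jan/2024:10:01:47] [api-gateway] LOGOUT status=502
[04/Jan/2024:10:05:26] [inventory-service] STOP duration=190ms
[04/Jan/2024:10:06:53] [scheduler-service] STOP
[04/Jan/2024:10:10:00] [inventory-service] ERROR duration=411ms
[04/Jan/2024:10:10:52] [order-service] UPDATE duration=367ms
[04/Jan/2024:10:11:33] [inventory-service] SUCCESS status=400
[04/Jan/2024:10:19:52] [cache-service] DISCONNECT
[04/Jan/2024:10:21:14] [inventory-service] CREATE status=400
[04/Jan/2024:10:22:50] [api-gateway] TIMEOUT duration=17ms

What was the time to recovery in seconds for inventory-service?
93

To calculate recovery time:

1. Find ERROR event for inventory-service: 04/Jan/2024:10:10:00
2. Find next SUCCESS event for inventory-service: 04/Jan/2024:10:11:33
3. Recovery time: 04/Jan/2024:10:11:33 - 04/Jan/2024:10:10:00 = 93 seconds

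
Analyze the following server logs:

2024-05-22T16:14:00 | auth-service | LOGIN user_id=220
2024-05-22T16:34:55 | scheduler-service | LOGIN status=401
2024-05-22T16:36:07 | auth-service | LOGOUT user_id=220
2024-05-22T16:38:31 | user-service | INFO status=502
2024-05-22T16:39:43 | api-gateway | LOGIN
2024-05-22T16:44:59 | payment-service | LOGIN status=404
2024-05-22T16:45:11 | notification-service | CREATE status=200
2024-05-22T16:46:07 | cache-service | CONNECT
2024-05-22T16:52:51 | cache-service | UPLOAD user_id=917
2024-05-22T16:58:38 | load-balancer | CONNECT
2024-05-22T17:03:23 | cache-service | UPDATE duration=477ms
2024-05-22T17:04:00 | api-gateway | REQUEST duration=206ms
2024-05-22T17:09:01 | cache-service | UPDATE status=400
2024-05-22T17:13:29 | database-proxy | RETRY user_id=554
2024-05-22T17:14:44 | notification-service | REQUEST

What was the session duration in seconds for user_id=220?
1327

To calculate session duration:

1. Find LOGIN event for user_id=220: 2024-05-22T16:14:00
2. Find LOGOUT event for user_id=220: 2024-05-22T16:36:07
3. Session duration: 2024-05-22T16:36:07 - 2024-05-22T16:14:00 = 1327 seconds (22 minutes)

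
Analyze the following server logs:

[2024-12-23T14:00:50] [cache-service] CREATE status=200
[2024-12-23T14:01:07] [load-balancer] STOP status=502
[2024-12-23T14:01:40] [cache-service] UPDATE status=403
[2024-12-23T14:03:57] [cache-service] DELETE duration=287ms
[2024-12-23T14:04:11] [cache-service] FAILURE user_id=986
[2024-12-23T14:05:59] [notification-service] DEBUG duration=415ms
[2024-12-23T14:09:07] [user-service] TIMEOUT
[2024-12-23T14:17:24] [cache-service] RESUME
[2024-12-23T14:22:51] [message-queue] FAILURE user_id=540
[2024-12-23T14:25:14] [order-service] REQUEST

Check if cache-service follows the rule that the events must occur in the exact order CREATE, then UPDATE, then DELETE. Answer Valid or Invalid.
Valid

To validate ordering:

1. Required order: CREATE → UPDATE → DELETE
2. Rule: the events must occur in the exact order CREATE, then UPDATE, then DELETE
3. Check actual order of events for cache-service
4. Result: Valid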